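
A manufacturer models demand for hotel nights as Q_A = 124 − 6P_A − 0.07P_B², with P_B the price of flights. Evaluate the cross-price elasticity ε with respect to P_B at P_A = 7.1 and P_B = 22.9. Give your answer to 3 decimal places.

At P_A = 7.1 and P_B = 22.9: Q_A = 44.691.
∂Q_A/∂P_B = -0.14P_B = -0.14(22.9) = -3.2060.
ε = (∂Q_A/∂P_B)(P_B/Q_A) = -3.2060 × (22.9/44.691) ≈ -1.643.

-1.643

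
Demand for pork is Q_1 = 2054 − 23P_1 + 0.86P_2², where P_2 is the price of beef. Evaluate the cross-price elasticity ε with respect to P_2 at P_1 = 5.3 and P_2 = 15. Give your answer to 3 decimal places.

0.182

At P_1 = 5.3 and P_2 = 15: Q_1 = 2125.6.
∂Q_1/∂P_2 = 1.72P_2 = 1.72(15) = 25.8000.
ε = (∂Q_1/∂P_2)(P_2/Q_1) = 25.8000 × (15/2125.6) ≈ 0.182.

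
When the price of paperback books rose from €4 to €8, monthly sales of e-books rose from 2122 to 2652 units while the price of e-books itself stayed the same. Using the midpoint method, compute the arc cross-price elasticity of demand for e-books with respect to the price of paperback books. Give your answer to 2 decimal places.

0.33

ΔQ_A = 2652 − 2122 = 530; ΔP_B = 8 − 4 = 4.
Midpoints: Q̄_A = 2387.0, P̄_B = 6.00.
ε = (ΔQ_A/Q̄_A)/(ΔP_B/P̄_B) = (530/2387.0)/(4/6.00) ≈ 0.33.
ε > 0: e-books and paperback books are substitutes.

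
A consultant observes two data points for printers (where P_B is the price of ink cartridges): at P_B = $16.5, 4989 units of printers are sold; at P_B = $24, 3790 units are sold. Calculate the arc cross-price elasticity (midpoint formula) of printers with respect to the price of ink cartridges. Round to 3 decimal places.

-0.738

ΔQ_A = 3790 − 4989 = -1199; ΔP_B = 24 − 16.5 = 7.5.
Midpoints: Q̄_A = 4389.5, P̄_B = 20.25.
ε = (ΔQ_A/Q̄_A)/(ΔP_B/P̄_B) = (-1199/4389.5)/(7.5/20.25) ≈ -0.738.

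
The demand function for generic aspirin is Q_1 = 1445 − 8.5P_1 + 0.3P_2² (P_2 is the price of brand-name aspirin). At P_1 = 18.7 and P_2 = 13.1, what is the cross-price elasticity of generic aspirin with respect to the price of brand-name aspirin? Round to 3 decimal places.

At P_1 = 18.7 and P_2 = 13.1: Q_1 = 1337.533.
∂Q_1/∂P_2 = 0.6P_2 = 0.6(13.1) = 7.8600.
ε = (∂Q_1/∂P_2)(P_2/Q_1) = 7.8600 × (13.1/1337.533) ≈ 0.077.
ε > 0: substitutes.

0.077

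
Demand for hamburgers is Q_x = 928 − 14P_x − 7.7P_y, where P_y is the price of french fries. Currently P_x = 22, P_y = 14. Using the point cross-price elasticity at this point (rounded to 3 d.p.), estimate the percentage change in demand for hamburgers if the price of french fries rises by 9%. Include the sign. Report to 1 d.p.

-1.9%

At P_x = 22, P_y = 14: Q_x = 512.2.
∂Q_x/∂P_y = -7.7.
ε = (∂Q_x/∂P_y)(P_y/Q_x) = -7.7000 × 14/512.2 ≈ -0.210.
%ΔQ_x ≈ ε × %ΔP_y = -0.210 × (9%) = -1.9%.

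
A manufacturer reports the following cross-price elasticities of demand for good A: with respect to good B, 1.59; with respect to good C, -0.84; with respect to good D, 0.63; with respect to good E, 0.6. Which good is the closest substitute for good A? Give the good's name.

good B

Substitutes have ε > 0. Among the positive values, 1.59 (good B) is largest.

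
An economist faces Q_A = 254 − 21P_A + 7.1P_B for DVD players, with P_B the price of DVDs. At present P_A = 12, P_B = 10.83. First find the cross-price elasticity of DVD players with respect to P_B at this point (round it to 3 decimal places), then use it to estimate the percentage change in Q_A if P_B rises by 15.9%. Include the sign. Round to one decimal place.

At P_A = 12, P_B = 10.83: Q_A = 78.893.
∂Q_A/∂P_B = 7.1.
ε = (∂Q_A/∂P_B)(P_B/Q_A) = 7.1000 × 10.83/78.893 ≈ 0.975.
%ΔQ_A ≈ ε × %ΔP_B = 0.975 × (15.9%) = 15.5%.

15.5%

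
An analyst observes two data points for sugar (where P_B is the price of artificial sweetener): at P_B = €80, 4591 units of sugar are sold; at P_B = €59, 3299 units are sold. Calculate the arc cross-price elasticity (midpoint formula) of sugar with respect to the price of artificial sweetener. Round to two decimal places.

ΔQ_A = 3299 − 4591 = -1292; ΔP_B = 59 − 80 = -21.
Midpoints: Q̄_A = 3945.0, P̄_B = 69.50.
ε = (ΔQ_A/Q̄_A)/(ΔP_B/P̄_B) = (-1292/3945.0)/(-21/69.50) ≈ 1.08.
ε > 0: sugar and artificial sweetener are substitutes.

1.08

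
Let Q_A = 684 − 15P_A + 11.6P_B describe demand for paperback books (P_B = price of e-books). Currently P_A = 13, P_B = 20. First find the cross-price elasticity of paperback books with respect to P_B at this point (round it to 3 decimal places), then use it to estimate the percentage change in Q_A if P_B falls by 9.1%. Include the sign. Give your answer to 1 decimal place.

At P_A = 13, P_B = 20: Q_A = 721.
∂Q_A/∂P_B = 11.6.
ε = (∂Q_A/∂P_B)(P_B/Q_A) = 11.6000 × 20/721 ≈ 0.322.
%ΔQ_A ≈ ε × %ΔP_B = 0.322 × (-9.1%) = -2.9%.

-2.9%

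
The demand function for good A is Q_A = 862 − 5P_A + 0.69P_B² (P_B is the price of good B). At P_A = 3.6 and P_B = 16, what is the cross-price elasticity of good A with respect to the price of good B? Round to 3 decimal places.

0.346

At P_A = 3.6 and P_B = 16: Q_A = 1020.64.
∂Q_A/∂P_B = 1.38P_B = 1.38(16) = 22.0800.
ε = (∂Q_A/∂P_B)(P_B/Q_A) = 22.0800 × (16/1020.64) ≈ 0.346.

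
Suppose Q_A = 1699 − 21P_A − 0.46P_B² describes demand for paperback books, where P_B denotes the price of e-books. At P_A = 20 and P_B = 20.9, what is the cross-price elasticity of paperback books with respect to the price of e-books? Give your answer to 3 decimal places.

At P_A = 20 and P_B = 20.9: Q_A = 1078.067.
∂Q_A/∂P_B = -0.92P_B = -0.92(20.9) = -19.2280.
ε = (∂Q_A/∂P_B)(P_B/Q_A) = -19.2280 × (20.9/1078.067) ≈ -0.373.

-0.373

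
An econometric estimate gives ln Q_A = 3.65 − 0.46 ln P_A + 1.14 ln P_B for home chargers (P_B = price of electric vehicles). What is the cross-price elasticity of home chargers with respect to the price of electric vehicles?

1.14

In a log-linear (constant-elasticity) demand function, the coefficient on ln P_B is the cross-price elasticity.
ε = 1.14. Positive, so home chargers and electric vehicles are substitutes.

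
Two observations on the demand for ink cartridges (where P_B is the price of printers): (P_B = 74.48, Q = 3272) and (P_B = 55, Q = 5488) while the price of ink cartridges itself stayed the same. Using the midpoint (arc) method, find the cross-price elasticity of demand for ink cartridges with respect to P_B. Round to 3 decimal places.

-1.681

ΔQ_A = 5488 − 3272 = 2216; ΔP_B = 55 − 74.48 = -19.48.
Midpoints: Q̄_A = 4380.0, P̄_B = 64.74.
ε = (ΔQ_A/Q̄_A)/(ΔP_B/P̄_B) = (2216/4380.0)/(-19.48/64.74) ≈ -1.681.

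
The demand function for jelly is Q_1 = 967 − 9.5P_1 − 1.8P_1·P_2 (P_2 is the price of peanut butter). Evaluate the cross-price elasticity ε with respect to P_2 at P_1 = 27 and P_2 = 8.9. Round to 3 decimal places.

-1.556

At P_1 = 27 and P_2 = 8.9: Q_1 = 277.96.
∂Q_1/∂P_2 = -1.8P_1 = -1.8(27) = -48.6000.
ε = (∂Q_1/∂P_2)(P_2/Q_1) = -48.6000 × (8.9/277.96) ≈ -1.556.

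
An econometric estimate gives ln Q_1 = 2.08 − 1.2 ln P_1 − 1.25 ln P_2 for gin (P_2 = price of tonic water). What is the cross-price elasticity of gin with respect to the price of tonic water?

In a log-linear (constant-elasticity) demand function, the coefficient on ln P_2 is the cross-price elasticity.
ε = -1.25. Negative, so gin and tonic water are complements.

-1.25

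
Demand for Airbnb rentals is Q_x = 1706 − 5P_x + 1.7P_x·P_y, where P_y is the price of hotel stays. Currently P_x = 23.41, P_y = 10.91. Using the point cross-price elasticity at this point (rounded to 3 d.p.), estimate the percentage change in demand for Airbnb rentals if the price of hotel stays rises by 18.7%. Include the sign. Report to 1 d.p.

4.0%

At P_x = 23.41, P_y = 10.91: Q_x = 2023.135.
∂Q_x/∂P_y = 1.7P_x = 39.7970.
ε = (∂Q_x/∂P_y)(P_y/Q_x) = 39.7970 × 10.91/2023.135 ≈ 0.215.
%ΔQ_x ≈ ε × %ΔP_y = 0.215 × (18.7%) = 4.0%.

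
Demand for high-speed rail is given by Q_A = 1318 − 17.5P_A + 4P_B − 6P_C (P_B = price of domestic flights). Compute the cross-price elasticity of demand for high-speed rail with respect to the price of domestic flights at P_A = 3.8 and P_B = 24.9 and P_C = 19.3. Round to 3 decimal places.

0.081

At P_A = 3.8 and P_B = 24.9 and P_C = 19.3: Q_A = 1235.3.
∂Q_A/∂P_B = 4.
ε = (∂Q_A/∂P_B)(P_B/Q_A) = 4 × (24.9/1235.3) ≈ 0.081.
Since ε > 0, high-speed rail and domestic flights are substitutes.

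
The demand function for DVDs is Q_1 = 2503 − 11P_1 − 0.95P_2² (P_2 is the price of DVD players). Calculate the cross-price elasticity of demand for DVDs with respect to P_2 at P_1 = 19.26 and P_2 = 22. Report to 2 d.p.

At P_1 = 19.26 and P_2 = 22: Q_1 = 1831.34.
∂Q_1/∂P_2 = -1.9P_2 = -1.9(22) = -41.8000.
ε = (∂Q_1/∂P_2)(P_2/Q_1) = -41.8000 × (22/1831.34) ≈ -0.50.

-0.50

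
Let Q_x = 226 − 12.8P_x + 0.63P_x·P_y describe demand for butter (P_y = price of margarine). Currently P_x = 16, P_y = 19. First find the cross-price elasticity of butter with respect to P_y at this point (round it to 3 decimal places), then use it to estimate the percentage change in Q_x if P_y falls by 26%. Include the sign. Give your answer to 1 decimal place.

-23.4%

At P_x = 16, P_y = 19: Q_x = 212.72.
∂Q_x/∂P_y = 0.63P_x = 10.0800.
ε = (∂Q_x/∂P_y)(P_y/Q_x) = 10.0800 × 19/212.72 ≈ 0.900.
%ΔQ_x ≈ ε × %ΔP_y = 0.900 × (-26%) = -23.4%.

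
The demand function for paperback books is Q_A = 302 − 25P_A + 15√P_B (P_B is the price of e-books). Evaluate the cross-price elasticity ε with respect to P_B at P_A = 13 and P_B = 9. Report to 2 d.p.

1.02

At P_A = 13 and P_B = 9: Q_A = 22.
∂Q_A/∂P_B = 15/(2√P_B) = 15/(2√9) = 2.5000.
ε = (∂Q_A/∂P_B)(P_B/Q_A) = 2.5000 × (9/22) ≈ 1.02.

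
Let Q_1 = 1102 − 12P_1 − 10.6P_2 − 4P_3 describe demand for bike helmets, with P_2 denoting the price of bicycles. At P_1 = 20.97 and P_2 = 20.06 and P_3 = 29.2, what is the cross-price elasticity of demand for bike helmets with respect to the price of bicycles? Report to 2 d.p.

At P_1 = 20.97 and P_2 = 20.06 and P_3 = 29.2: Q_1 = 520.924.
∂Q_1/∂P_2 = -10.6.
ε = (∂Q_1/∂P_2)(P_2/Q_1) = -10.6 × (20.06/520.924) ≈ -0.41.

-0.41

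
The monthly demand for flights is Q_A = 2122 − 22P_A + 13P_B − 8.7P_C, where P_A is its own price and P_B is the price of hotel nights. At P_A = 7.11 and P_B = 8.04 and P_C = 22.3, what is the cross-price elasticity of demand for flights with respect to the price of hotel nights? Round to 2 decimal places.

0.06

At P_A = 7.11 and P_B = 8.04 and P_C = 22.3: Q_A = 1876.09.
∂Q_A/∂P_B = 13.
ε = (∂Q_A/∂P_B)(P_B/Q_A) = 13 × (8.04/1876.09) ≈ 0.06.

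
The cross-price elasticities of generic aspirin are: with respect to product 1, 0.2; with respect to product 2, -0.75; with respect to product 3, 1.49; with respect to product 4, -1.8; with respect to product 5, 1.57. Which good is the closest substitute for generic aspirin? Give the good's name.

product 5

Substitutes have ε > 0. Among the positive values, 1.57 (product 5) is largest.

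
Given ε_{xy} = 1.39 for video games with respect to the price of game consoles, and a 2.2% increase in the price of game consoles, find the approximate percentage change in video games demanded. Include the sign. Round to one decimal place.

%ΔQ ≈ ε × %ΔP of game consoles = 1.39 × (2.2%) = 3.1%.

3.1%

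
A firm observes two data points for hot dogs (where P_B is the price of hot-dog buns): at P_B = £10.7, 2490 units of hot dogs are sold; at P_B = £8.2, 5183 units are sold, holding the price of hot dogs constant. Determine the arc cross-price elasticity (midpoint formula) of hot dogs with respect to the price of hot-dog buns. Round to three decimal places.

-2.653

ΔQ_A = 5183 − 2490 = 2693; ΔP_B = 8.2 − 10.7 = -2.5.
Midpoints: Q̄_A = 3836.5, P̄_B = 9.45.
ε = (ΔQ_A/Q̄_A)/(ΔP_B/P̄_B) = (2693/3836.5)/(-2.5/9.45) ≈ -2.653.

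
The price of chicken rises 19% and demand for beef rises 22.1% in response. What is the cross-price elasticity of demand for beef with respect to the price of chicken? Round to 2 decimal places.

ε = (%ΔQ of beef) / (%ΔP of chicken) = (22.1%) / (19%) ≈ 1.16.
Positive cross-price elasticity: substitutes.

1.16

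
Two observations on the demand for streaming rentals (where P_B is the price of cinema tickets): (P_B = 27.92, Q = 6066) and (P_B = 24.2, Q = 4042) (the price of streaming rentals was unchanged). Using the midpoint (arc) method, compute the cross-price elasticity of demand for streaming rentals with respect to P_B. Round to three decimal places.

ΔQ_A = 4042 − 6066 = -2024; ΔP_B = 24.2 − 27.92 = -3.72.
Midpoints: Q̄_A = 5054.0, P̄_B = 26.06.
ε = (ΔQ_A/Q̄_A)/(ΔP_B/P̄_B) = (-2024/5054.0)/(-3.72/26.06) ≈ 2.805.
ε > 0: streaming rentals and cinema tickets are substitutes.

2.805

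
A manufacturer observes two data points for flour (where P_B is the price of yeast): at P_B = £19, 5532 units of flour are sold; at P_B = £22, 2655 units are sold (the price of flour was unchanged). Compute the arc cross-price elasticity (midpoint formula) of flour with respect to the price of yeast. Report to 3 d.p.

ΔQ_A = 2655 − 5532 = -2877; ΔP_B = 22 − 19 = 3.
Midpoints: Q̄_A = 4093.5, P̄_B = 20.50.
ε = (ΔQ_A/Q̄_A)/(ΔP_B/P̄_B) = (-2877/4093.5)/(3/20.50) ≈ -4.803.
ε < 0: flour and yeast are complements.

-4.803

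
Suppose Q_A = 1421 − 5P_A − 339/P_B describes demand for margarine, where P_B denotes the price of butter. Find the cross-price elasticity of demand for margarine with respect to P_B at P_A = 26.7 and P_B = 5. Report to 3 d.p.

At P_A = 26.7 and P_B = 5: Q_A = 1219.7.
∂Q_A/∂P_B = 339/P_B² = 13.5600.
ε = (∂Q_A/∂P_B)(P_B/Q_A) = 13.5600 × (5/1219.7) ≈ 0.056.
ε > 0: substitutes.

0.056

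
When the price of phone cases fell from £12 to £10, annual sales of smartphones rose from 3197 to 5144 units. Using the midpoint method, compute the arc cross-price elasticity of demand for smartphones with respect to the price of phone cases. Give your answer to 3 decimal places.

-2.568

ΔQ_A = 5144 − 3197 = 1947; ΔP_B = 10 − 12 = -2.
Midpoints: Q̄_A = 4170.5, P̄_B = 11.00.
ε = (ΔQ_A/Q̄_A)/(ΔP_B/P̄_B) = (1947/4170.5)/(-2/11.00) ≈ -2.568.
ε < 0: smartphones and phone cases are complements.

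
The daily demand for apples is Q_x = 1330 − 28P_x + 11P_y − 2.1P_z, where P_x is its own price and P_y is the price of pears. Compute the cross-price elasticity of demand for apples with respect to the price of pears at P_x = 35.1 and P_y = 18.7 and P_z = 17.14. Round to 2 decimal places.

0.40

At P_x = 35.1 and P_y = 18.7 and P_z = 17.14: Q_x = 516.906.
∂Q_x/∂P_y = 11.
ε = (∂Q_x/∂P_y)(P_y/Q_x) = 11 × (18.7/516.906) ≈ 0.40.
Since ε > 0, apples and pears are substitutes.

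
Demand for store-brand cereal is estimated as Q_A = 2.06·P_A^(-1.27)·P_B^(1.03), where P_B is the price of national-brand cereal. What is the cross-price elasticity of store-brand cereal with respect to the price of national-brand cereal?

In a log-linear (constant-elasticity) demand function, the coefficient on the exponent of P_B is the cross-price elasticity.
ε = 1.03. Positive, so store-brand cereal and national-brand cereal are substitutes.

1.03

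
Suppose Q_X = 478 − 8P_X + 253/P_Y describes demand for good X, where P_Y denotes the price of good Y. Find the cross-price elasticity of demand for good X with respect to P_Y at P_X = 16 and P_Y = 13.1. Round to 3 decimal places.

-0.052

At P_X = 16 and P_Y = 13.1: Q_X = 369.313.
∂Q_X/∂P_Y = −253/P_Y² = -1.4743.
ε = (∂Q_X/∂P_Y)(P_Y/Q_X) = -1.4743 × (13.1/369.313) ≈ -0.052.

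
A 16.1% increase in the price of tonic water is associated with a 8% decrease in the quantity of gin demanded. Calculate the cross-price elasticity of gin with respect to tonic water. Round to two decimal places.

-0.50

ε = (%ΔQ of gin) / (%ΔP of tonic water) = (-8%) / (16.1%) ≈ -0.50.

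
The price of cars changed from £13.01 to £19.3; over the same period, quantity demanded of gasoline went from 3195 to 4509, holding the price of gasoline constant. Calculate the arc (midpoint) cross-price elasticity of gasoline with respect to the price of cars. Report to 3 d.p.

0.876

ΔQ_A = 4509 − 3195 = 1314; ΔP_B = 19.3 − 13.01 = 6.29.
Midpoints: Q̄_A = 3852.0, P̄_B = 16.16.
ε = (ΔQ_A/Q̄_A)/(ΔP_B/P̄_B) = (1314/3852.0)/(6.29/16.16) ≈ 0.876.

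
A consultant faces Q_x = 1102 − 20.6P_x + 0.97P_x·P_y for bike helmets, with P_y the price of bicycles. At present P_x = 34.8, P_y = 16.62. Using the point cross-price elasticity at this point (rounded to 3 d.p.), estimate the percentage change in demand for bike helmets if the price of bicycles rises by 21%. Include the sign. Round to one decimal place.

At P_x = 34.8, P_y = 16.62: Q_x = 946.145.
∂Q_x/∂P_y = 0.97P_x = 33.7560.
ε = (∂Q_x/∂P_y)(P_y/Q_x) = 33.7560 × 16.62/946.145 ≈ 0.593.
%ΔQ_x ≈ ε × %ΔP_y = 0.593 × (21%) = 12.5%.

12.5%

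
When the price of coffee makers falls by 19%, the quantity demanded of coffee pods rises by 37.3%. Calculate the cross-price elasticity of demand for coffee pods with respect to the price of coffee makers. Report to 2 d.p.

-1.96

ε = (%ΔQ of coffee pods) / (%ΔP of coffee makers) = (37.3%) / (-19%) ≈ -1.96.
Negative cross-price elasticity: complements.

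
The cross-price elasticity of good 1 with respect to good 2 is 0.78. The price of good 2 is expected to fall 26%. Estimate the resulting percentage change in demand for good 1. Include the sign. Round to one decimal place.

%ΔQ ≈ ε × %ΔP of good 2 = 0.78 × (-26%) = -20.3%.
Demand for good 1 falls by about 20.3%.

-20.3%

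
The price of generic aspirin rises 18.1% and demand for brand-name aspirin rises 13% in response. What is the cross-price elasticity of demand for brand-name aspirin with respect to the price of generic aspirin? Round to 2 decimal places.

ε = (%ΔQ of brand-name aspirin) / (%ΔP of generic aspirin) = (13%) / (18.1%) ≈ 0.72.
Positive cross-price elasticity: substitutes.

0.72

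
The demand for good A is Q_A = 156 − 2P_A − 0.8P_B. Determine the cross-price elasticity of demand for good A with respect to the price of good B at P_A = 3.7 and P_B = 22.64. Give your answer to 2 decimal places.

-0.14

At P_A = 3.7 and P_B = 22.64: Q_A = 130.488.
∂Q_A/∂P_B = -0.8.
ε = (∂Q_A/∂P_B)(P_B/Q_A) = -0.8 × (22.64/130.488) ≈ -0.14.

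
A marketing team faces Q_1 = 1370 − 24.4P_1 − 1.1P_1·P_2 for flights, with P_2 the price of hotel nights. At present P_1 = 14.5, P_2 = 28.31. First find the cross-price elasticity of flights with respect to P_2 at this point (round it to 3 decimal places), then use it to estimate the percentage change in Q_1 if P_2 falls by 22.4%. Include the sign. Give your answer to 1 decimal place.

17.9%

At P_1 = 14.5, P_2 = 28.31: Q_1 = 564.656.
∂Q_1/∂P_2 = -1.1P_1 = -15.9500.
ε = (∂Q_1/∂P_2)(P_2/Q_1) = -15.9500 × 28.31/564.656 ≈ -0.800.
%ΔQ_1 ≈ ε × %ΔP_2 = -0.800 × (-22.4%) = 17.9%.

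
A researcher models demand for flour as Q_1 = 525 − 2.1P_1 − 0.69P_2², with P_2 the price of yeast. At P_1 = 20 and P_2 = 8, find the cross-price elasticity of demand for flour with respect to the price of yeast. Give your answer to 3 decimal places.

At P_1 = 20 and P_2 = 8: Q_1 = 438.84.
∂Q_1/∂P_2 = -1.38P_2 = -1.38(8) = -11.0400.
ε = (∂Q_1/∂P_2)(P_2/Q_1) = -11.0400 × (8/438.84) ≈ -0.201.
ε < 0: complements.

-0.201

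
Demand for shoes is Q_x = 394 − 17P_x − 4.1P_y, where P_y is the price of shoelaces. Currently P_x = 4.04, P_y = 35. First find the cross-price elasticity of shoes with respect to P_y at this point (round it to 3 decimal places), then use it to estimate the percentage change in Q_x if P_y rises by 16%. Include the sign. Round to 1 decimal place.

-12.6%

At P_x = 4.04, P_y = 35: Q_x = 181.82.
∂Q_x/∂P_y = -4.1.
ε = (∂Q_x/∂P_y)(P_y/Q_x) = -4.1000 × 35/181.82 ≈ -0.789.
%ΔQ_x ≈ ε × %ΔP_y = -0.789 × (16%) = -12.6%.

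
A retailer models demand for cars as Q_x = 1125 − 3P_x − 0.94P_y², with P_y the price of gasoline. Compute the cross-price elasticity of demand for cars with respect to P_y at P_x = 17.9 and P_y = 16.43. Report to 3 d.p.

-0.621

At P_x = 17.9 and P_y = 16.43: Q_x = 817.552.
∂Q_x/∂P_y = -1.88P_y = -1.88(16.43) = -30.8884.
ε = (∂Q_x/∂P_y)(P_y/Q_x) = -30.8884 × (16.43/817.552) ≈ -0.621.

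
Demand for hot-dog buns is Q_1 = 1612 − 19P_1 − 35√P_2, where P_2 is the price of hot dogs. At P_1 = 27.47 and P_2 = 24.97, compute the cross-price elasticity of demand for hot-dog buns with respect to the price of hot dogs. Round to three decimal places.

At P_1 = 27.47 and P_2 = 24.97: Q_1 = 915.175.
∂Q_1/∂P_2 = -35/(2√P_2) = -35/(2√24.97) = -3.5021.
ε = (∂Q_1/∂P_2)(P_2/Q_1) = -3.5021 × (24.97/915.175) ≈ -0.096.
ε < 0: complements.

-0.096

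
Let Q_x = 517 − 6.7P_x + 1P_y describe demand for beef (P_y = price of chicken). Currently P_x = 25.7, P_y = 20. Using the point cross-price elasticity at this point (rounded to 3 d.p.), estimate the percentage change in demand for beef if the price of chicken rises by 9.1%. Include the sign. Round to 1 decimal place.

At P_x = 25.7, P_y = 20: Q_x = 364.81.
∂Q_x/∂P_y = 1.
ε = (∂Q_x/∂P_y)(P_y/Q_x) = 1.0000 × 20/364.81 ≈ 0.055.
%ΔQ_x ≈ ε × %ΔP_y = 0.055 × (9.1%) = 0.5%.

0.5%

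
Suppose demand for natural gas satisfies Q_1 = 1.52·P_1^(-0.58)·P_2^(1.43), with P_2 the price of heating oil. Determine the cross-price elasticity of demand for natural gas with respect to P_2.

In a log-linear (constant-elasticity) demand function, the coefficient on the exponent of P_2 is the cross-price elasticity.
ε = 1.43. Positive, so natural gas and heating oil are substitutes.

1.43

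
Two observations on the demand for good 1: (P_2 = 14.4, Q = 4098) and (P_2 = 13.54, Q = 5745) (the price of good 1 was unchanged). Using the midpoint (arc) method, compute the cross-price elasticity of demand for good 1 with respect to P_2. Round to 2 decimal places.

ΔQ_1 = 5745 − 4098 = 1647; ΔP_2 = 13.54 − 14.4 = -0.86.
Midpoints: Q̄_1 = 4921.5, P̄_2 = 13.97.
ε = (ΔQ_1/Q̄_1)/(ΔP_2/P̄_2) = (1647/4921.5)/(-0.86/13.97) ≈ -5.44.

-5.44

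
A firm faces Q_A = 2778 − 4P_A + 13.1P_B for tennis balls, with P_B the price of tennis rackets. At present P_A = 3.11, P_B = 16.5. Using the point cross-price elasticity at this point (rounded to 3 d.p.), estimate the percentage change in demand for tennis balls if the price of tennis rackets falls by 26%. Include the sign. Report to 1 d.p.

At P_A = 3.11, P_B = 16.5: Q_A = 2981.71.
∂Q_A/∂P_B = 13.1.
ε = (∂Q_A/∂P_B)(P_B/Q_A) = 13.1000 × 16.5/2981.71 ≈ 0.072.
%ΔQ_A ≈ ε × %ΔP_B = 0.072 × (-26%) = -1.9%.

-1.9%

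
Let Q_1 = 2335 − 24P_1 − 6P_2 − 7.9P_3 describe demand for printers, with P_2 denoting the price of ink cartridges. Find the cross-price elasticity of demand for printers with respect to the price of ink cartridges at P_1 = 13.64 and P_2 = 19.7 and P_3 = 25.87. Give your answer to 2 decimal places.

-0.07

At P_1 = 13.64 and P_2 = 19.7 and P_3 = 25.87: Q_1 = 1685.067.
∂Q_1/∂P_2 = -6.
ε = (∂Q_1/∂P_2)(P_2/Q_1) = -6 × (19.7/1685.067) ≈ -0.07.
Since ε < 0, printers and ink cartridges are complements.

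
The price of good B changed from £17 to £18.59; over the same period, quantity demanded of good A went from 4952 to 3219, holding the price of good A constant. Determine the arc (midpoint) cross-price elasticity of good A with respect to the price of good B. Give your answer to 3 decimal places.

-4.747

ΔQ_A = 3219 − 4952 = -1733; ΔP_B = 18.59 − 17 = 1.59.
Midpoints: Q̄_A = 4085.5, P̄_B = 17.80.
ε = (ΔQ_A/Q̄_A)/(ΔP_B/P̄_B) = (-1733/4085.5)/(1.59/17.80) ≈ -4.747.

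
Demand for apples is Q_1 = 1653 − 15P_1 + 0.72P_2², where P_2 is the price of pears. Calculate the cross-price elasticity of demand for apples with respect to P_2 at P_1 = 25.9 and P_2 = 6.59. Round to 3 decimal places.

At P_1 = 25.9 and P_2 = 6.59: Q_1 = 1295.768.
∂Q_1/∂P_2 = 1.44P_2 = 1.44(6.59) = 9.4896.
ε = (∂Q_1/∂P_2)(P_2/Q_1) = 9.4896 × (6.59/1295.768) ≈ 0.048.

0.048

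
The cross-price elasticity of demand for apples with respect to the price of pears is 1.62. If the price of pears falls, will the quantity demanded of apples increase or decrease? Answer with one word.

ε > 0 and the price of pears falls, so the quantity of apples moves in the same direction: it decreases.

decrease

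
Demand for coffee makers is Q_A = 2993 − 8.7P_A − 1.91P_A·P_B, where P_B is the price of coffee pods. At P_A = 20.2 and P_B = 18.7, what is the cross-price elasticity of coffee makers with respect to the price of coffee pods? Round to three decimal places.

At P_A = 20.2 and P_B = 18.7: Q_A = 2095.777.
∂Q_A/∂P_B = -1.91P_A = -1.91(20.2) = -38.5820.
ε = (∂Q_A/∂P_B)(P_B/Q_A) = -38.5820 × (18.7/2095.777) ≈ -0.344.
ε < 0: complements.

-0.344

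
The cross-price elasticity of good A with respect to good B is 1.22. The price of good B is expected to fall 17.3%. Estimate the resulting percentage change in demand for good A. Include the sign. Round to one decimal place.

-21.1%

%ΔQ ≈ ε × %ΔP of good B = 1.22 × (-17.3%) = -21.1%.
Demand for good A falls by about 21.1%.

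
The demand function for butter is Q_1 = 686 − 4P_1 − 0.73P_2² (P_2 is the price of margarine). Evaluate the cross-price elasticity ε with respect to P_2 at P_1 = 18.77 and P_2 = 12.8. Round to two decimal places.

At P_1 = 18.77 and P_2 = 12.8: Q_1 = 491.317.
∂Q_1/∂P_2 = -1.46P_2 = -1.46(12.8) = -18.6880.
ε = (∂Q_1/∂P_2)(P_2/Q_1) = -18.6880 × (12.8/491.317) ≈ -0.49.

-0.49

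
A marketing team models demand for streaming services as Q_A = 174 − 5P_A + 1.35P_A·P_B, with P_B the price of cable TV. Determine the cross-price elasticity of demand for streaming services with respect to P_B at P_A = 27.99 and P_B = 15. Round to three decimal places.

At P_A = 27.99 and P_B = 15: Q_A = 600.848.
∂Q_A/∂P_B = 1.35P_A = 1.35(27.99) = 37.7865.
ε = (∂Q_A/∂P_B)(P_B/Q_A) = 37.7865 × (15/600.848) ≈ 0.943.

0.943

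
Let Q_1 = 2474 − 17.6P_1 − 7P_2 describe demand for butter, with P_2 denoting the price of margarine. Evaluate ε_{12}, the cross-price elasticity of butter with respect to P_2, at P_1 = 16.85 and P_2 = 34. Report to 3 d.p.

-0.123

At P_1 = 16.85 and P_2 = 34: Q_1 = 1939.44.
∂Q_1/∂P_2 = -7.
ε = (∂Q_1/∂P_2)(P_2/Q_1) = -7 × (34/1939.44) ≈ -0.123.
Since ε < 0, butter and margarine are complements.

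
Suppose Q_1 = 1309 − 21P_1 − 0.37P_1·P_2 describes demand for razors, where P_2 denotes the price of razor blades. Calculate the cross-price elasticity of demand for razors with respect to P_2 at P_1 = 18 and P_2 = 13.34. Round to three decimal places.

-0.105

At P_1 = 18 and P_2 = 13.34: Q_1 = 842.156.
∂Q_1/∂P_2 = -0.37P_1 = -0.37(18) = -6.6600.
ε = (∂Q_1/∂P_2)(P_2/Q_1) = -6.6600 × (13.34/842.156) ≈ -0.105.
ε < 0: complements.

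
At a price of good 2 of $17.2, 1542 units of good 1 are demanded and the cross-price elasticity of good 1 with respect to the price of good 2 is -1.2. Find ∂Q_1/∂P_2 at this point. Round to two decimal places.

ε = (∂Q_1/∂P_2)·(P_2/Q_1) ⇒ ∂Q_1/∂P_2 = ε·Q_1/P_2 = -1.2 × 1542/17.2 ≈ -107.58.

-107.58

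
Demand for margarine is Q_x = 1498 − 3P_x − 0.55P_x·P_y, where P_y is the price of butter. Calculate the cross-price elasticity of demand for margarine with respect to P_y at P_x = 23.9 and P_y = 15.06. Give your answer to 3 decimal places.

-0.161

At P_x = 23.9 and P_y = 15.06: Q_x = 1228.336.
∂Q_x/∂P_y = -0.55P_x = -0.55(23.9) = -13.1450.
ε = (∂Q_x/∂P_y)(P_y/Q_x) = -13.1450 × (15.06/1228.336) ≈ -0.161.
ε < 0: complements.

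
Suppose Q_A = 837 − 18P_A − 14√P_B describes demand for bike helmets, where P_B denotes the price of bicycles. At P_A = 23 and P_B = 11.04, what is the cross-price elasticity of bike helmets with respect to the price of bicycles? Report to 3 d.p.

At P_A = 23 and P_B = 11.04: Q_A = 376.483.
∂Q_A/∂P_B = -14/(2√P_B) = -14/(2√11.04) = -2.1068.
ε = (∂Q_A/∂P_B)(P_B/Q_A) = -2.1068 × (11.04/376.483) ≈ -0.062.
ε < 0: complements.

-0.062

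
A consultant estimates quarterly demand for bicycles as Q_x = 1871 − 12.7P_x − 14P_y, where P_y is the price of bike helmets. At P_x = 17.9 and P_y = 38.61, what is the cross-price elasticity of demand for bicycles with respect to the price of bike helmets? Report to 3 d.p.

-0.490

At P_x = 17.9 and P_y = 38.61: Q_x = 1103.13.
∂Q_x/∂P_y = -14.
ε = (∂Q_x/∂P_y)(P_y/Q_x) = -14 × (38.61/1103.13) ≈ -0.490.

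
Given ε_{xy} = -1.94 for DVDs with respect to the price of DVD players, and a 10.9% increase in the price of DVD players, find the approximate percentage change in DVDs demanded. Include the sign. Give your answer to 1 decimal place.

%ΔQ ≈ ε × %ΔP of DVD players = -1.94 × (10.9%) = -21.1%.

-21.1%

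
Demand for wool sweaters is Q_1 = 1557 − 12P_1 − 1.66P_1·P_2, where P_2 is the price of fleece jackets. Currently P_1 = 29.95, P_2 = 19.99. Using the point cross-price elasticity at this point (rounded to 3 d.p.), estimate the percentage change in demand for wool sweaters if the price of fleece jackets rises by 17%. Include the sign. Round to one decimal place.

-82.9%

At P_1 = 29.95, P_2 = 19.99: Q_1 = 203.757.
∂Q_1/∂P_2 = -1.66P_1 = -49.7170.
ε = (∂Q_1/∂P_2)(P_2/Q_1) = -49.7170 × 19.99/203.757 ≈ -4.878.
%ΔQ_1 ≈ ε × %ΔP_2 = -4.878 × (17%) = -82.9%.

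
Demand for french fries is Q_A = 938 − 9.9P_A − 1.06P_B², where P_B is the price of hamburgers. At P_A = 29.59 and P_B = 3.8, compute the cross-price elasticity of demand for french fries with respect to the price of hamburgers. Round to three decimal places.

At P_A = 29.59 and P_B = 3.8: Q_A = 629.753.
∂Q_A/∂P_B = -2.12P_B = -2.12(3.8) = -8.0560.
ε = (∂Q_A/∂P_B)(P_B/Q_A) = -8.0560 × (3.8/629.753) ≈ -0.049.

-0.049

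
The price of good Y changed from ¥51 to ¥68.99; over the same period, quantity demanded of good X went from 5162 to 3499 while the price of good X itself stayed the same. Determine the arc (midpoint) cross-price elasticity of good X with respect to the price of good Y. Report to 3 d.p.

ΔQ_X = 3499 − 5162 = -1663; ΔP_Y = 68.99 − 51 = 17.99.
Midpoints: Q̄_X = 4330.5, P̄_Y = 59.99.
ε = (ΔQ_X/Q̄_X)/(ΔP_Y/P̄_Y) = (-1663/4330.5)/(17.99/59.99) ≈ -1.281.
ε < 0: good X and good Y are complements.

-1.281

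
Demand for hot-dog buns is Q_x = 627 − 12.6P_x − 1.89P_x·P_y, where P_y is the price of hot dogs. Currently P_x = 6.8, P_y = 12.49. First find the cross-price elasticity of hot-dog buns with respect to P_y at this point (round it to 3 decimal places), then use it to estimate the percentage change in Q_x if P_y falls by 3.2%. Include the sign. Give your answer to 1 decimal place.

At P_x = 6.8, P_y = 12.49: Q_x = 380.799.
∂Q_x/∂P_y = -1.89P_x = -12.8520.
ε = (∂Q_x/∂P_y)(P_y/Q_x) = -12.8520 × 12.49/380.799 ≈ -0.422.
%ΔQ_x ≈ ε × %ΔP_y = -0.422 × (-3.2%) = 1.4%.

1.4%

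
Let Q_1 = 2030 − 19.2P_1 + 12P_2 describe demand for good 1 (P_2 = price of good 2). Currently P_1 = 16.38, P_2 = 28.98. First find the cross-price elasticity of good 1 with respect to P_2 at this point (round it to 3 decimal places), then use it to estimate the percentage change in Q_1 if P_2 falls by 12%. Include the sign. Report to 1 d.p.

-2.0%

At P_1 = 16.38, P_2 = 28.98: Q_1 = 2063.264.
∂Q_1/∂P_2 = 12.
ε = (∂Q_1/∂P_2)(P_2/Q_1) = 12.0000 × 28.98/2063.264 ≈ 0.169.
%ΔQ_1 ≈ ε × %ΔP_2 = 0.169 × (-12%) = -2.0%.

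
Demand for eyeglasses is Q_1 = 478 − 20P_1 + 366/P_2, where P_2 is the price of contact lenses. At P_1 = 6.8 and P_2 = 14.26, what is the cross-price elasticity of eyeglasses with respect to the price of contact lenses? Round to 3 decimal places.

At P_1 = 6.8 and P_2 = 14.26: Q_1 = 367.666.
∂Q_1/∂P_2 = −366/P_2² = -1.7999.
ε = (∂Q_1/∂P_2)(P_2/Q_1) = -1.7999 × (14.26/367.666) ≈ -0.070.

-0.070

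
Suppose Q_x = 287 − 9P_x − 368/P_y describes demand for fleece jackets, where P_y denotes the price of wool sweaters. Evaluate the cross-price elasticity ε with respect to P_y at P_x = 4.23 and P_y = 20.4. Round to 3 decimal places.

0.078

At P_x = 4.23 and P_y = 20.4: Q_x = 230.891.
∂Q_x/∂P_y = 368/P_y² = 0.8843.
ε = (∂Q_x/∂P_y)(P_y/Q_x) = 0.8843 × (20.4/230.891) ≈ 0.078.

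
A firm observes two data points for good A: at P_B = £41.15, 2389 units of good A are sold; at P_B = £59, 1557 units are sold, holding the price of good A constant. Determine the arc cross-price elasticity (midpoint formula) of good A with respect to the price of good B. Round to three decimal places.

-1.183

ΔQ_A = 1557 − 2389 = -832; ΔP_B = 59 − 41.15 = 17.85.
Midpoints: Q̄_A = 1973.0, P̄_B = 50.08.
ε = (ΔQ_A/Q̄_A)/(ΔP_B/P̄_B) = (-832/1973.0)/(17.85/50.08) ≈ -1.183.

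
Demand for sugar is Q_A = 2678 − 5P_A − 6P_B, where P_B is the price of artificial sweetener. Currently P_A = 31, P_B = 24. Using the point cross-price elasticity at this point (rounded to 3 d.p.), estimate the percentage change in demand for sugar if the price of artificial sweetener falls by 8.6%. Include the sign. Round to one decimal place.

At P_A = 31, P_B = 24: Q_A = 2379.
∂Q_A/∂P_B = -6.
ε = (∂Q_A/∂P_B)(P_B/Q_A) = -6.0000 × 24/2379 ≈ -0.061.
%ΔQ_A ≈ ε × %ΔP_B = -0.061 × (-8.6%) = 0.5%.

0.5%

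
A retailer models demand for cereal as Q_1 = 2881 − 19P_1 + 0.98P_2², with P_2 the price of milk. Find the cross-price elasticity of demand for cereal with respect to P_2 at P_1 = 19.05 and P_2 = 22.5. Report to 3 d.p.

At P_1 = 19.05 and P_2 = 22.5: Q_1 = 3015.175.
∂Q_1/∂P_2 = 1.96P_2 = 1.96(22.5) = 44.1000.
ε = (∂Q_1/∂P_2)(P_2/Q_1) = 44.1000 × (22.5/3015.175) ≈ 0.329.

0.329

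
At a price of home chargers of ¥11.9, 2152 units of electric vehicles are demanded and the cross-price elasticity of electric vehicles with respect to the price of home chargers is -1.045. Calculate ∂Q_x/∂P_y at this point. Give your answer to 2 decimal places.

ε = (∂Q_x/∂P_y)·(P_y/Q_x) ⇒ ∂Q_x/∂P_y = ε·Q_x/P_y = -1.045 × 2152/11.9 ≈ -188.98.

-188.98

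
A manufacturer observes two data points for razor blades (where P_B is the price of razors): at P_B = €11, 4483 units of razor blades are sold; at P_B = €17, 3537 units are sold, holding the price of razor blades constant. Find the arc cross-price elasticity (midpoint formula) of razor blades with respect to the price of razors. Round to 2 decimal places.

-0.55

ΔQ_A = 3537 − 4483 = -946; ΔP_B = 17 − 11 = 6.
Midpoints: Q̄_A = 4010.0, P̄_B = 14.00.
ε = (ΔQ_A/Q̄_A)/(ΔP_B/P̄_B) = (-946/4010.0)/(6/14.00) ≈ -0.55.
ε < 0: razor blades and razors are complements.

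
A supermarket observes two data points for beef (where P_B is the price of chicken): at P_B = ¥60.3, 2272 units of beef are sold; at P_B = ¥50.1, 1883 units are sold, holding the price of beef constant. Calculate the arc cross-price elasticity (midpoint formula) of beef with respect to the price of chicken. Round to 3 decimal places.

ΔQ_A = 1883 − 2272 = -389; ΔP_B = 50.1 − 60.3 = -10.2.
Midpoints: Q̄_A = 2077.5, P̄_B = 55.20.
ε = (ΔQ_A/Q̄_A)/(ΔP_B/P̄_B) = (-389/2077.5)/(-10.2/55.20) ≈ 1.013.

1.013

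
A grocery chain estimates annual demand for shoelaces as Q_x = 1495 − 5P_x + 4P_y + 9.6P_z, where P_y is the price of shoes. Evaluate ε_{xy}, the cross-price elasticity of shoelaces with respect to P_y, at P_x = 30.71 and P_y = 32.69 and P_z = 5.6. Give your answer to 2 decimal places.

At P_x = 30.71 and P_y = 32.69 and P_z = 5.6: Q_x = 1525.97.
∂Q_x/∂P_y = 4.
ε = (∂Q_x/∂P_y)(P_y/Q_x) = 4 × (32.69/1525.97) ≈ 0.09.

0.09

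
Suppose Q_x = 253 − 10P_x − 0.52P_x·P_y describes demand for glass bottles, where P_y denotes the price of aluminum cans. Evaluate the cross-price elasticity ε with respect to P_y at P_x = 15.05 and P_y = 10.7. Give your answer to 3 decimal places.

-4.463

At P_x = 15.05 and P_y = 10.7: Q_x = 18.762.
∂Q_x/∂P_y = -0.52P_x = -0.52(15.05) = -7.8260.
ε = (∂Q_x/∂P_y)(P_y/Q_x) = -7.8260 × (10.7/18.762) ≈ -4.463.
ε < 0: complements.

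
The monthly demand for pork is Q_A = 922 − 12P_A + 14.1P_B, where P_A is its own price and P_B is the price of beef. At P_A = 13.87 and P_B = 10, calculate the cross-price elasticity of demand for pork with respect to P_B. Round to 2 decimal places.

0.16

At P_A = 13.87 and P_B = 10: Q_A = 896.56.
∂Q_A/∂P_B = 14.1.
ε = (∂Q_A/∂P_B)(P_B/Q_A) = 14.1 × (10/896.56) ≈ 0.16.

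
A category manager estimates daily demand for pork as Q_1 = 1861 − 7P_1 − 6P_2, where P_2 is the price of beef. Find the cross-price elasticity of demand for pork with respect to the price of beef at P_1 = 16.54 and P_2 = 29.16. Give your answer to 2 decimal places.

At P_1 = 16.54 and P_2 = 29.16: Q_1 = 1570.26.
∂Q_1/∂P_2 = -6.
ε = (∂Q_1/∂P_2)(P_2/Q_1) = -6 × (29.16/1570.26) ≈ -0.11.
Since ε < 0, pork and beef are complements.

-0.11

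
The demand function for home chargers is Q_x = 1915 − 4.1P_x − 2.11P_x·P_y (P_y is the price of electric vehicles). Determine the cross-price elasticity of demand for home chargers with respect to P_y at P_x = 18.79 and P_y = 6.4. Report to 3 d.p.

At P_x = 18.79 and P_y = 6.4: Q_x = 1584.221.
∂Q_x/∂P_y = -2.11P_x = -2.11(18.79) = -39.6469.
ε = (∂Q_x/∂P_y)(P_y/Q_x) = -39.6469 × (6.4/1584.221) ≈ -0.160.
ε < 0: complements.

-0.160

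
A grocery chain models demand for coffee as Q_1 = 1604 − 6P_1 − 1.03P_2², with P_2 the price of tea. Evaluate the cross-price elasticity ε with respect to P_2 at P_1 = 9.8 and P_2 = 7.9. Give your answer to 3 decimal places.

-0.087

At P_1 = 9.8 and P_2 = 7.9: Q_1 = 1480.918.
∂Q_1/∂P_2 = -2.06P_2 = -2.06(7.9) = -16.2740.
ε = (∂Q_1/∂P_2)(P_2/Q_1) = -16.2740 × (7.9/1480.918) ≈ -0.087.
ε < 0: complements.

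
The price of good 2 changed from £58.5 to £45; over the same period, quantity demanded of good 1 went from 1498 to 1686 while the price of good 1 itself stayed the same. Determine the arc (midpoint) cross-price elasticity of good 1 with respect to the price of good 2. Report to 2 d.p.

ΔQ_1 = 1686 − 1498 = 188; ΔP_2 = 45 − 58.5 = -13.5.
Midpoints: Q̄_1 = 1592.0, P̄_2 = 51.75.
ε = (ΔQ_1/Q̄_1)/(ΔP_2/P̄_2) = (188/1592.0)/(-13.5/51.75) ≈ -0.45.

-0.45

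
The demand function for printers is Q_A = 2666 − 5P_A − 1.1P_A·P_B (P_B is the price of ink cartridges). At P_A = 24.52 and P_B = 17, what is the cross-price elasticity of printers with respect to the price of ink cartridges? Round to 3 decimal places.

-0.220

At P_A = 24.52 and P_B = 17: Q_A = 2084.876.
∂Q_A/∂P_B = -1.1P_A = -1.1(24.52) = -26.9720.
ε = (∂Q_A/∂P_B)(P_B/Q_A) = -26.9720 × (17/2084.876) ≈ -0.220.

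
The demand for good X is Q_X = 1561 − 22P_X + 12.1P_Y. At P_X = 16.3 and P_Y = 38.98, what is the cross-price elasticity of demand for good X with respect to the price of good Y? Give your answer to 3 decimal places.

At P_X = 16.3 and P_Y = 38.98: Q_X = 1674.058.
∂Q_X/∂P_Y = 12.1.
ε = (∂Q_X/∂P_Y)(P_Y/Q_X) = 12.1 × (38.98/1674.058) ≈ 0.282.

0.282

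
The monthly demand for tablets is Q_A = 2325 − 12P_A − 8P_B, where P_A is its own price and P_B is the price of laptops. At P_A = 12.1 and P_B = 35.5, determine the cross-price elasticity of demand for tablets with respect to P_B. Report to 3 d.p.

-0.150

At P_A = 12.1 and P_B = 35.5: Q_A = 1895.8.
∂Q_A/∂P_B = -8.
ε = (∂Q_A/∂P_B)(P_B/Q_A) = -8 × (35.5/1895.8) ≈ -0.150.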